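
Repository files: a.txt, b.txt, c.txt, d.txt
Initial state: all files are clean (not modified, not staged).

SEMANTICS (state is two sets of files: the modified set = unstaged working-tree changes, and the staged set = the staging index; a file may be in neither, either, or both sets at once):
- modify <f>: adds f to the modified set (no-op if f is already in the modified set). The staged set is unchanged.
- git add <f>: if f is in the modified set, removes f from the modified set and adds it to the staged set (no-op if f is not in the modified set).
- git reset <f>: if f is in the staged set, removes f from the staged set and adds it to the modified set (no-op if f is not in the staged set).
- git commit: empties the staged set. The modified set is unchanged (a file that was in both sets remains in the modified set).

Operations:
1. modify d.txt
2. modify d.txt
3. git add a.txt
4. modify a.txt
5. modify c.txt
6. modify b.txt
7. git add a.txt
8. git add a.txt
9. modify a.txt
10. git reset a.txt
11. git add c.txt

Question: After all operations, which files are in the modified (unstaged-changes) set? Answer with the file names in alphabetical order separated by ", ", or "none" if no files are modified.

Answer: a.txt, b.txt, d.txt

Derivation:
After op 1 (modify d.txt): modified={d.txt} staged={none}
After op 2 (modify d.txt): modified={d.txt} staged={none}
After op 3 (git add a.txt): modified={d.txt} staged={none}
After op 4 (modify a.txt): modified={a.txt, d.txt} staged={none}
After op 5 (modify c.txt): modified={a.txt, c.txt, d.txt} staged={none}
After op 6 (modify b.txt): modified={a.txt, b.txt, c.txt, d.txt} staged={none}
After op 7 (git add a.txt): modified={b.txt, c.txt, d.txt} staged={a.txt}
After op 8 (git add a.txt): modified={b.txt, c.txt, d.txt} staged={a.txt}
After op 9 (modify a.txt): modified={a.txt, b.txt, c.txt, d.txt} staged={a.txt}
After op 10 (git reset a.txt): modified={a.txt, b.txt, c.txt, d.txt} staged={none}
After op 11 (git add c.txt): modified={a.txt, b.txt, d.txt} staged={c.txt}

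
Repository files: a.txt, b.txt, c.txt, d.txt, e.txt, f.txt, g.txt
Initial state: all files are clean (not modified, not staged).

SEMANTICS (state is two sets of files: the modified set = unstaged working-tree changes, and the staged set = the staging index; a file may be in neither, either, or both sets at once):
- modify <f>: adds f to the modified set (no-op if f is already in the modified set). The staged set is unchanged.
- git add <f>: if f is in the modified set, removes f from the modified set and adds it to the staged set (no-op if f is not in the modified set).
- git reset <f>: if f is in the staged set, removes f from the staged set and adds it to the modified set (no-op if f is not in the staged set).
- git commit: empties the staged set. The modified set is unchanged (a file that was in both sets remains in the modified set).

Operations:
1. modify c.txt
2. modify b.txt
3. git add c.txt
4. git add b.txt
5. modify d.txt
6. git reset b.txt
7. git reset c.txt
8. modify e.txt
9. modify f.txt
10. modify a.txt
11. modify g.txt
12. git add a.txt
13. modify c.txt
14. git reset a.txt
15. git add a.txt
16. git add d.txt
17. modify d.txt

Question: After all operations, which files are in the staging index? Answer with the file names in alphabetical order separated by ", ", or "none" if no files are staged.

After op 1 (modify c.txt): modified={c.txt} staged={none}
After op 2 (modify b.txt): modified={b.txt, c.txt} staged={none}
After op 3 (git add c.txt): modified={b.txt} staged={c.txt}
After op 4 (git add b.txt): modified={none} staged={b.txt, c.txt}
After op 5 (modify d.txt): modified={d.txt} staged={b.txt, c.txt}
After op 6 (git reset b.txt): modified={b.txt, d.txt} staged={c.txt}
After op 7 (git reset c.txt): modified={b.txt, c.txt, d.txt} staged={none}
After op 8 (modify e.txt): modified={b.txt, c.txt, d.txt, e.txt} staged={none}
After op 9 (modify f.txt): modified={b.txt, c.txt, d.txt, e.txt, f.txt} staged={none}
After op 10 (modify a.txt): modified={a.txt, b.txt, c.txt, d.txt, e.txt, f.txt} staged={none}
After op 11 (modify g.txt): modified={a.txt, b.txt, c.txt, d.txt, e.txt, f.txt, g.txt} staged={none}
After op 12 (git add a.txt): modified={b.txt, c.txt, d.txt, e.txt, f.txt, g.txt} staged={a.txt}
After op 13 (modify c.txt): modified={b.txt, c.txt, d.txt, e.txt, f.txt, g.txt} staged={a.txt}
After op 14 (git reset a.txt): modified={a.txt, b.txt, c.txt, d.txt, e.txt, f.txt, g.txt} staged={none}
After op 15 (git add a.txt): modified={b.txt, c.txt, d.txt, e.txt, f.txt, g.txt} staged={a.txt}
After op 16 (git add d.txt): modified={b.txt, c.txt, e.txt, f.txt, g.txt} staged={a.txt, d.txt}
After op 17 (modify d.txt): modified={b.txt, c.txt, d.txt, e.txt, f.txt, g.txt} staged={a.txt, d.txt}

Answer: a.txt, d.txt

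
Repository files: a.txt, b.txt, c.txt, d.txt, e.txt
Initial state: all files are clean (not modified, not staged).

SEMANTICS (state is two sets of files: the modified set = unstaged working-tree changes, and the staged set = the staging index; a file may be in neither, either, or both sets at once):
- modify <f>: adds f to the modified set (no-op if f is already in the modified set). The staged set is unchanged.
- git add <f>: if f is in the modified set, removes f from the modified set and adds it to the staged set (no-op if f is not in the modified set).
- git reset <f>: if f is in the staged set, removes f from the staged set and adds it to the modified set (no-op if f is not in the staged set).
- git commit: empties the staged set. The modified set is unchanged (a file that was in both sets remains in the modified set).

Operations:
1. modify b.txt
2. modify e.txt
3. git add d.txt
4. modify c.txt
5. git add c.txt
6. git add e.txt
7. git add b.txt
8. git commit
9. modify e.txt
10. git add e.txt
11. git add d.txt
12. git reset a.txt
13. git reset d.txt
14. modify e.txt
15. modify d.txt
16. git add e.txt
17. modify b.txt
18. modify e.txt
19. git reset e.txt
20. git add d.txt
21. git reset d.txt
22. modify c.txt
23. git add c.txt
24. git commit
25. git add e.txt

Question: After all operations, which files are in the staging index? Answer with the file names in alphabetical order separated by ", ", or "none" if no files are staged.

After op 1 (modify b.txt): modified={b.txt} staged={none}
After op 2 (modify e.txt): modified={b.txt, e.txt} staged={none}
After op 3 (git add d.txt): modified={b.txt, e.txt} staged={none}
After op 4 (modify c.txt): modified={b.txt, c.txt, e.txt} staged={none}
After op 5 (git add c.txt): modified={b.txt, e.txt} staged={c.txt}
After op 6 (git add e.txt): modified={b.txt} staged={c.txt, e.txt}
After op 7 (git add b.txt): modified={none} staged={b.txt, c.txt, e.txt}
After op 8 (git commit): modified={none} staged={none}
After op 9 (modify e.txt): modified={e.txt} staged={none}
After op 10 (git add e.txt): modified={none} staged={e.txt}
After op 11 (git add d.txt): modified={none} staged={e.txt}
After op 12 (git reset a.txt): modified={none} staged={e.txt}
After op 13 (git reset d.txt): modified={none} staged={e.txt}
After op 14 (modify e.txt): modified={e.txt} staged={e.txt}
After op 15 (modify d.txt): modified={d.txt, e.txt} staged={e.txt}
After op 16 (git add e.txt): modified={d.txt} staged={e.txt}
After op 17 (modify b.txt): modified={b.txt, d.txt} staged={e.txt}
After op 18 (modify e.txt): modified={b.txt, d.txt, e.txt} staged={e.txt}
After op 19 (git reset e.txt): modified={b.txt, d.txt, e.txt} staged={none}
After op 20 (git add d.txt): modified={b.txt, e.txt} staged={d.txt}
After op 21 (git reset d.txt): modified={b.txt, d.txt, e.txt} staged={none}
After op 22 (modify c.txt): modified={b.txt, c.txt, d.txt, e.txt} staged={none}
After op 23 (git add c.txt): modified={b.txt, d.txt, e.txt} staged={c.txt}
After op 24 (git commit): modified={b.txt, d.txt, e.txt} staged={none}
After op 25 (git add e.txt): modified={b.txt, d.txt} staged={e.txt}

Answer: e.txt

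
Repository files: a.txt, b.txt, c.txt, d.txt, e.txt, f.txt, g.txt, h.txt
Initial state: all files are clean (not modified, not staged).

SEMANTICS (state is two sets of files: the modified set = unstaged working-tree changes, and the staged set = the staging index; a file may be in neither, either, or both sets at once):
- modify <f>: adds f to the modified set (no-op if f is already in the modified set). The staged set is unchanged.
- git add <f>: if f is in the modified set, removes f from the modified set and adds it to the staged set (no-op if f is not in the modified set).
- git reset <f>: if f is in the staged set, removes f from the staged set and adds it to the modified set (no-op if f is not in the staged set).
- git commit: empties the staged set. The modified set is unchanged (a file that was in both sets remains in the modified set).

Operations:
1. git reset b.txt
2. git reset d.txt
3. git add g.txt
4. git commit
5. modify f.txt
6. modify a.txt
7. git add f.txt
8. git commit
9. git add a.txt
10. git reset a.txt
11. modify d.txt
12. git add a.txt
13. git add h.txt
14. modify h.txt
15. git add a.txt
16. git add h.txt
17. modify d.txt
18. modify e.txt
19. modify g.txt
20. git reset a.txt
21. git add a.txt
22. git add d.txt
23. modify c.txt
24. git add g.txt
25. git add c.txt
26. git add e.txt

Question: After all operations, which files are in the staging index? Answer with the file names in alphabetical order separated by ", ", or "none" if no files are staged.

Answer: a.txt, c.txt, d.txt, e.txt, g.txt, h.txt

Derivation:
After op 1 (git reset b.txt): modified={none} staged={none}
After op 2 (git reset d.txt): modified={none} staged={none}
After op 3 (git add g.txt): modified={none} staged={none}
After op 4 (git commit): modified={none} staged={none}
After op 5 (modify f.txt): modified={f.txt} staged={none}
After op 6 (modify a.txt): modified={a.txt, f.txt} staged={none}
After op 7 (git add f.txt): modified={a.txt} staged={f.txt}
After op 8 (git commit): modified={a.txt} staged={none}
After op 9 (git add a.txt): modified={none} staged={a.txt}
After op 10 (git reset a.txt): modified={a.txt} staged={none}
After op 11 (modify d.txt): modified={a.txt, d.txt} staged={none}
After op 12 (git add a.txt): modified={d.txt} staged={a.txt}
After op 13 (git add h.txt): modified={d.txt} staged={a.txt}
After op 14 (modify h.txt): modified={d.txt, h.txt} staged={a.txt}
After op 15 (git add a.txt): modified={d.txt, h.txt} staged={a.txt}
After op 16 (git add h.txt): modified={d.txt} staged={a.txt, h.txt}
After op 17 (modify d.txt): modified={d.txt} staged={a.txt, h.txt}
After op 18 (modify e.txt): modified={d.txt, e.txt} staged={a.txt, h.txt}
After op 19 (modify g.txt): modified={d.txt, e.txt, g.txt} staged={a.txt, h.txt}
After op 20 (git reset a.txt): modified={a.txt, d.txt, e.txt, g.txt} staged={h.txt}
After op 21 (git add a.txt): modified={d.txt, e.txt, g.txt} staged={a.txt, h.txt}
After op 22 (git add d.txt): modified={e.txt, g.txt} staged={a.txt, d.txt, h.txt}
After op 23 (modify c.txt): modified={c.txt, e.txt, g.txt} staged={a.txt, d.txt, h.txt}
After op 24 (git add g.txt): modified={c.txt, e.txt} staged={a.txt, d.txt, g.txt, h.txt}
After op 25 (git add c.txt): modified={e.txt} staged={a.txt, c.txt, d.txt, g.txt, h.txt}
After op 26 (git add e.txt): modified={none} staged={a.txt, c.txt, d.txt, e.txt, g.txt, h.txt}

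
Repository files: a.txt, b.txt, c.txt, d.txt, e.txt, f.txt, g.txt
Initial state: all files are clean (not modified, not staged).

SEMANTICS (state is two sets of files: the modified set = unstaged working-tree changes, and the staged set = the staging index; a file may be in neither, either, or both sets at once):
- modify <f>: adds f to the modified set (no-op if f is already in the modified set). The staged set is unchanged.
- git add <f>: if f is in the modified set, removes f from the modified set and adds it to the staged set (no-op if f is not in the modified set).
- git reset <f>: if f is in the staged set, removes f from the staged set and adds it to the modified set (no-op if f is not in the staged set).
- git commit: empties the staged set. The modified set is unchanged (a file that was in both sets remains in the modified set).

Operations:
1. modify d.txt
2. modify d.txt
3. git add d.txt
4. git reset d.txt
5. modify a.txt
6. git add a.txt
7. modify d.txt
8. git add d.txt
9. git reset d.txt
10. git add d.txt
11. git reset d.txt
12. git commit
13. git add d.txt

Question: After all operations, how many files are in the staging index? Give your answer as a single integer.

Answer: 1

Derivation:
After op 1 (modify d.txt): modified={d.txt} staged={none}
After op 2 (modify d.txt): modified={d.txt} staged={none}
After op 3 (git add d.txt): modified={none} staged={d.txt}
After op 4 (git reset d.txt): modified={d.txt} staged={none}
After op 5 (modify a.txt): modified={a.txt, d.txt} staged={none}
After op 6 (git add a.txt): modified={d.txt} staged={a.txt}
After op 7 (modify d.txt): modified={d.txt} staged={a.txt}
After op 8 (git add d.txt): modified={none} staged={a.txt, d.txt}
After op 9 (git reset d.txt): modified={d.txt} staged={a.txt}
After op 10 (git add d.txt): modified={none} staged={a.txt, d.txt}
After op 11 (git reset d.txt): modified={d.txt} staged={a.txt}
After op 12 (git commit): modified={d.txt} staged={none}
After op 13 (git add d.txt): modified={none} staged={d.txt}
Final staged set: {d.txt} -> count=1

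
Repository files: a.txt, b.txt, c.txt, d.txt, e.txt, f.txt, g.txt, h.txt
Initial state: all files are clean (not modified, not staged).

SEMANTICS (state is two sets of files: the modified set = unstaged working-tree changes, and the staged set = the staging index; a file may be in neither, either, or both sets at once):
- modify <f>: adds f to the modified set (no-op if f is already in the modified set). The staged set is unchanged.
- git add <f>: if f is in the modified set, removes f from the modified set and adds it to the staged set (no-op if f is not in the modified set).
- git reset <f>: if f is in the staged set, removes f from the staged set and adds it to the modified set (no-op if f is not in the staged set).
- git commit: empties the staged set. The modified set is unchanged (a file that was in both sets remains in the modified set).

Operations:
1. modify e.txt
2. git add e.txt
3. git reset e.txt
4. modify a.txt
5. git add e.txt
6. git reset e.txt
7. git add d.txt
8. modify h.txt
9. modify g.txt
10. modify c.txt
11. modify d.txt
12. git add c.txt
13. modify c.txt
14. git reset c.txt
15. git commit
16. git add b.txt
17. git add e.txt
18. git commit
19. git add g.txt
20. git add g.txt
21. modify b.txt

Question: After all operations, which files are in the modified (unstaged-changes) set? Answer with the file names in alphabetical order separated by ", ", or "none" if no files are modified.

After op 1 (modify e.txt): modified={e.txt} staged={none}
After op 2 (git add e.txt): modified={none} staged={e.txt}
After op 3 (git reset e.txt): modified={e.txt} staged={none}
After op 4 (modify a.txt): modified={a.txt, e.txt} staged={none}
After op 5 (git add e.txt): modified={a.txt} staged={e.txt}
After op 6 (git reset e.txt): modified={a.txt, e.txt} staged={none}
After op 7 (git add d.txt): modified={a.txt, e.txt} staged={none}
After op 8 (modify h.txt): modified={a.txt, e.txt, h.txt} staged={none}
After op 9 (modify g.txt): modified={a.txt, e.txt, g.txt, h.txt} staged={none}
After op 10 (modify c.txt): modified={a.txt, c.txt, e.txt, g.txt, h.txt} staged={none}
After op 11 (modify d.txt): modified={a.txt, c.txt, d.txt, e.txt, g.txt, h.txt} staged={none}
After op 12 (git add c.txt): modified={a.txt, d.txt, e.txt, g.txt, h.txt} staged={c.txt}
After op 13 (modify c.txt): modified={a.txt, c.txt, d.txt, e.txt, g.txt, h.txt} staged={c.txt}
After op 14 (git reset c.txt): modified={a.txt, c.txt, d.txt, e.txt, g.txt, h.txt} staged={none}
After op 15 (git commit): modified={a.txt, c.txt, d.txt, e.txt, g.txt, h.txt} staged={none}
After op 16 (git add b.txt): modified={a.txt, c.txt, d.txt, e.txt, g.txt, h.txt} staged={none}
After op 17 (git add e.txt): modified={a.txt, c.txt, d.txt, g.txt, h.txt} staged={e.txt}
After op 18 (git commit): modified={a.txt, c.txt, d.txt, g.txt, h.txt} staged={none}
After op 19 (git add g.txt): modified={a.txt, c.txt, d.txt, h.txt} staged={g.txt}
After op 20 (git add g.txt): modified={a.txt, c.txt, d.txt, h.txt} staged={g.txt}
After op 21 (modify b.txt): modified={a.txt, b.txt, c.txt, d.txt, h.txt} staged={g.txt}

Answer: a.txt, b.txt, c.txt, d.txt, h.txt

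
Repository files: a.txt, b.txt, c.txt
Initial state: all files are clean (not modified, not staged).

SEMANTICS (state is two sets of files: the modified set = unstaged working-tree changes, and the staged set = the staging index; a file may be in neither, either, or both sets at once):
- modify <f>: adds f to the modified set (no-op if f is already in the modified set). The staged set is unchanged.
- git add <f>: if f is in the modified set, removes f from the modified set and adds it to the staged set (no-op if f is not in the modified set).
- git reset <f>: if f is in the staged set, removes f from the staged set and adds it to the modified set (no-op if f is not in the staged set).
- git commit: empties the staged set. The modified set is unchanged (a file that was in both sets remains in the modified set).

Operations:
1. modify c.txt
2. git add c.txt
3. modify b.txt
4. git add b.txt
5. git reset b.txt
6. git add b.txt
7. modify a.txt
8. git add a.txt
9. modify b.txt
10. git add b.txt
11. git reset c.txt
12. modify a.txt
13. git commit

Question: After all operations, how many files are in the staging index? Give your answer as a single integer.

Answer: 0

Derivation:
After op 1 (modify c.txt): modified={c.txt} staged={none}
After op 2 (git add c.txt): modified={none} staged={c.txt}
After op 3 (modify b.txt): modified={b.txt} staged={c.txt}
After op 4 (git add b.txt): modified={none} staged={b.txt, c.txt}
After op 5 (git reset b.txt): modified={b.txt} staged={c.txt}
After op 6 (git add b.txt): modified={none} staged={b.txt, c.txt}
After op 7 (modify a.txt): modified={a.txt} staged={b.txt, c.txt}
After op 8 (git add a.txt): modified={none} staged={a.txt, b.txt, c.txt}
After op 9 (modify b.txt): modified={b.txt} staged={a.txt, b.txt, c.txt}
After op 10 (git add b.txt): modified={none} staged={a.txt, b.txt, c.txt}
After op 11 (git reset c.txt): modified={c.txt} staged={a.txt, b.txt}
After op 12 (modify a.txt): modified={a.txt, c.txt} staged={a.txt, b.txt}
After op 13 (git commit): modified={a.txt, c.txt} staged={none}
Final staged set: {none} -> count=0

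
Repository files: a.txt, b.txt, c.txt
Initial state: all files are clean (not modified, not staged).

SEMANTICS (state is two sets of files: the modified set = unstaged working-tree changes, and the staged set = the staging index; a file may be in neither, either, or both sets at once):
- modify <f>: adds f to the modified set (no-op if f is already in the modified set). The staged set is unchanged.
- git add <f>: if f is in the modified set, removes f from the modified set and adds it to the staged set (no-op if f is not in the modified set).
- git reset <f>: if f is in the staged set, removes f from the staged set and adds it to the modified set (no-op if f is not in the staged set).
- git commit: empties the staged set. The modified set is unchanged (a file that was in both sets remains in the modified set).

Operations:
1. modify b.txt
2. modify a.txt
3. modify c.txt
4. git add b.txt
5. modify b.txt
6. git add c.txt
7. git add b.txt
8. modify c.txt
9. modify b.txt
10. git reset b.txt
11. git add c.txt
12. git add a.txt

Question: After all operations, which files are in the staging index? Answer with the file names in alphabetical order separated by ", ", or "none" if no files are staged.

Answer: a.txt, c.txt

Derivation:
After op 1 (modify b.txt): modified={b.txt} staged={none}
After op 2 (modify a.txt): modified={a.txt, b.txt} staged={none}
After op 3 (modify c.txt): modified={a.txt, b.txt, c.txt} staged={none}
After op 4 (git add b.txt): modified={a.txt, c.txt} staged={b.txt}
After op 5 (modify b.txt): modified={a.txt, b.txt, c.txt} staged={b.txt}
After op 6 (git add c.txt): modified={a.txt, b.txt} staged={b.txt, c.txt}
After op 7 (git add b.txt): modified={a.txt} staged={b.txt, c.txt}
After op 8 (modify c.txt): modified={a.txt, c.txt} staged={b.txt, c.txt}
After op 9 (modify b.txt): modified={a.txt, b.txt, c.txt} staged={b.txt, c.txt}
After op 10 (git reset b.txt): modified={a.txt, b.txt, c.txt} staged={c.txt}
After op 11 (git add c.txt): modified={a.txt, b.txt} staged={c.txt}
After op 12 (git add a.txt): modified={b.txt} staged={a.txt, c.txt}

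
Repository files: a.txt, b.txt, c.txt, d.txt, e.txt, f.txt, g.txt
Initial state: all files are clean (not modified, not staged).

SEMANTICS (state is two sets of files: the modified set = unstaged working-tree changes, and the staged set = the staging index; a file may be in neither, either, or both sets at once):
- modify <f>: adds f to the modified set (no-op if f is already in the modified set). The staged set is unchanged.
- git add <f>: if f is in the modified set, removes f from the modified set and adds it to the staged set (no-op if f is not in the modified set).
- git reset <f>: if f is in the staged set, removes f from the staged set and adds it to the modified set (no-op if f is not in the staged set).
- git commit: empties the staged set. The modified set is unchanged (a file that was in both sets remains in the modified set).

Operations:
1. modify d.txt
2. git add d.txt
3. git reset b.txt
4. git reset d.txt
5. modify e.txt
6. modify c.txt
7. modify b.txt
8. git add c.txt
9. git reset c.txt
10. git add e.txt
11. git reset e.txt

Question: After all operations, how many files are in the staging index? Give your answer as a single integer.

Answer: 0

Derivation:
After op 1 (modify d.txt): modified={d.txt} staged={none}
After op 2 (git add d.txt): modified={none} staged={d.txt}
After op 3 (git reset b.txt): modified={none} staged={d.txt}
After op 4 (git reset d.txt): modified={d.txt} staged={none}
After op 5 (modify e.txt): modified={d.txt, e.txt} staged={none}
After op 6 (modify c.txt): modified={c.txt, d.txt, e.txt} staged={none}
After op 7 (modify b.txt): modified={b.txt, c.txt, d.txt, e.txt} staged={none}
After op 8 (git add c.txt): modified={b.txt, d.txt, e.txt} staged={c.txt}
After op 9 (git reset c.txt): modified={b.txt, c.txt, d.txt, e.txt} staged={none}
After op 10 (git add e.txt): modified={b.txt, c.txt, d.txt} staged={e.txt}
After op 11 (git reset e.txt): modified={b.txt, c.txt, d.txt, e.txt} staged={none}
Final staged set: {none} -> count=0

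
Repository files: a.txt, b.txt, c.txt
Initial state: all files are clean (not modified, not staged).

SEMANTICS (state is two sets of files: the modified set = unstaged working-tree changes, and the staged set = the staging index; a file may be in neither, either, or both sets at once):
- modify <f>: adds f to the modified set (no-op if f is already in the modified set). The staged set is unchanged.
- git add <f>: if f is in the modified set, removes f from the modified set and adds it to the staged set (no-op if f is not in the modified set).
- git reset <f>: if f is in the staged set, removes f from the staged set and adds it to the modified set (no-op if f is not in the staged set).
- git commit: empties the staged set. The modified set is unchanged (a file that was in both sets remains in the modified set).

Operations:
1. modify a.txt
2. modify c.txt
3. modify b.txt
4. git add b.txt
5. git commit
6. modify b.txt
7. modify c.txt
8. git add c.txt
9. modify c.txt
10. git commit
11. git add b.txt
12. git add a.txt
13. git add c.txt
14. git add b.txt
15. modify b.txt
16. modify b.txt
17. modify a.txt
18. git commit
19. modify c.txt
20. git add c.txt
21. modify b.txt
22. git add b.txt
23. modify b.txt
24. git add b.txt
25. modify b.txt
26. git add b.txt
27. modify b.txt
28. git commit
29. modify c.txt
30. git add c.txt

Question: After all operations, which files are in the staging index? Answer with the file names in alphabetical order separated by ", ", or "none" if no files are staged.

After op 1 (modify a.txt): modified={a.txt} staged={none}
After op 2 (modify c.txt): modified={a.txt, c.txt} staged={none}
After op 3 (modify b.txt): modified={a.txt, b.txt, c.txt} staged={none}
After op 4 (git add b.txt): modified={a.txt, c.txt} staged={b.txt}
After op 5 (git commit): modified={a.txt, c.txt} staged={none}
After op 6 (modify b.txt): modified={a.txt, b.txt, c.txt} staged={none}
After op 7 (modify c.txt): modified={a.txt, b.txt, c.txt} staged={none}
After op 8 (git add c.txt): modified={a.txt, b.txt} staged={c.txt}
After op 9 (modify c.txt): modified={a.txt, b.txt, c.txt} staged={c.txt}
After op 10 (git commit): modified={a.txt, b.txt, c.txt} staged={none}
After op 11 (git add b.txt): modified={a.txt, c.txt} staged={b.txt}
After op 12 (git add a.txt): modified={c.txt} staged={a.txt, b.txt}
After op 13 (git add c.txt): modified={none} staged={a.txt, b.txt, c.txt}
After op 14 (git add b.txt): modified={none} staged={a.txt, b.txt, c.txt}
After op 15 (modify b.txt): modified={b.txt} staged={a.txt, b.txt, c.txt}
After op 16 (modify b.txt): modified={b.txt} staged={a.txt, b.txt, c.txt}
After op 17 (modify a.txt): modified={a.txt, b.txt} staged={a.txt, b.txt, c.txt}
After op 18 (git commit): modified={a.txt, b.txt} staged={none}
After op 19 (modify c.txt): modified={a.txt, b.txt, c.txt} staged={none}
After op 20 (git add c.txt): modified={a.txt, b.txt} staged={c.txt}
After op 21 (modify b.txt): modified={a.txt, b.txt} staged={c.txt}
After op 22 (git add b.txt): modified={a.txt} staged={b.txt, c.txt}
After op 23 (modify b.txt): modified={a.txt, b.txt} staged={b.txt, c.txt}
After op 24 (git add b.txt): modified={a.txt} staged={b.txt, c.txt}
After op 25 (modify b.txt): modified={a.txt, b.txt} staged={b.txt, c.txt}
After op 26 (git add b.txt): modified={a.txt} staged={b.txt, c.txt}
After op 27 (modify b.txt): modified={a.txt, b.txt} staged={b.txt, c.txt}
After op 28 (git commit): modified={a.txt, b.txt} staged={none}
After op 29 (modify c.txt): modified={a.txt, b.txt, c.txt} staged={none}
After op 30 (git add c.txt): modified={a.txt, b.txt} staged={c.txt}

Answer: c.txt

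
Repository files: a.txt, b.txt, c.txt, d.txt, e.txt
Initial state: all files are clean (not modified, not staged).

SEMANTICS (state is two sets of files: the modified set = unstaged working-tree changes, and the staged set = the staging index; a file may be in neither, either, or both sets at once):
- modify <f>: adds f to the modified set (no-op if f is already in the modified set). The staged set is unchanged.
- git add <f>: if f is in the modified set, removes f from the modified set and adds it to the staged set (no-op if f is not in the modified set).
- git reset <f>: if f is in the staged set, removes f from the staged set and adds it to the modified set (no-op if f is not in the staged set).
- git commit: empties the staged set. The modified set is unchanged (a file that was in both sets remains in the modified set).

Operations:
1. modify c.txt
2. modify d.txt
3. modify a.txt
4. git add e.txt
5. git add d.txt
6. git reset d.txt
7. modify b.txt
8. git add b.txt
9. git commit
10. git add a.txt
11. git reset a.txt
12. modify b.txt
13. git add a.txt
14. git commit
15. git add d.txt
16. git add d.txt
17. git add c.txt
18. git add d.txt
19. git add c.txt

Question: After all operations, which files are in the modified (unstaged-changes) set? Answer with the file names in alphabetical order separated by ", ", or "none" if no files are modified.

Answer: b.txt

Derivation:
After op 1 (modify c.txt): modified={c.txt} staged={none}
After op 2 (modify d.txt): modified={c.txt, d.txt} staged={none}
After op 3 (modify a.txt): modified={a.txt, c.txt, d.txt} staged={none}
After op 4 (git add e.txt): modified={a.txt, c.txt, d.txt} staged={none}
After op 5 (git add d.txt): modified={a.txt, c.txt} staged={d.txt}
After op 6 (git reset d.txt): modified={a.txt, c.txt, d.txt} staged={none}
After op 7 (modify b.txt): modified={a.txt, b.txt, c.txt, d.txt} staged={none}
After op 8 (git add b.txt): modified={a.txt, c.txt, d.txt} staged={b.txt}
After op 9 (git commit): modified={a.txt, c.txt, d.txt} staged={none}
After op 10 (git add a.txt): modified={c.txt, d.txt} staged={a.txt}
After op 11 (git reset a.txt): modified={a.txt, c.txt, d.txt} staged={none}
After op 12 (modify b.txt): modified={a.txt, b.txt, c.txt, d.txt} staged={none}
After op 13 (git add a.txt): modified={b.txt, c.txt, d.txt} staged={a.txt}
After op 14 (git commit): modified={b.txt, c.txt, d.txt} staged={none}
After op 15 (git add d.txt): modified={b.txt, c.txt} staged={d.txt}
After op 16 (git add d.txt): modified={b.txt, c.txt} staged={d.txt}
After op 17 (git add c.txt): modified={b.txt} staged={c.txt, d.txt}
After op 18 (git add d.txt): modified={b.txt} staged={c.txt, d.txt}
After op 19 (git add c.txt): modified={b.txt} staged={c.txt, d.txt}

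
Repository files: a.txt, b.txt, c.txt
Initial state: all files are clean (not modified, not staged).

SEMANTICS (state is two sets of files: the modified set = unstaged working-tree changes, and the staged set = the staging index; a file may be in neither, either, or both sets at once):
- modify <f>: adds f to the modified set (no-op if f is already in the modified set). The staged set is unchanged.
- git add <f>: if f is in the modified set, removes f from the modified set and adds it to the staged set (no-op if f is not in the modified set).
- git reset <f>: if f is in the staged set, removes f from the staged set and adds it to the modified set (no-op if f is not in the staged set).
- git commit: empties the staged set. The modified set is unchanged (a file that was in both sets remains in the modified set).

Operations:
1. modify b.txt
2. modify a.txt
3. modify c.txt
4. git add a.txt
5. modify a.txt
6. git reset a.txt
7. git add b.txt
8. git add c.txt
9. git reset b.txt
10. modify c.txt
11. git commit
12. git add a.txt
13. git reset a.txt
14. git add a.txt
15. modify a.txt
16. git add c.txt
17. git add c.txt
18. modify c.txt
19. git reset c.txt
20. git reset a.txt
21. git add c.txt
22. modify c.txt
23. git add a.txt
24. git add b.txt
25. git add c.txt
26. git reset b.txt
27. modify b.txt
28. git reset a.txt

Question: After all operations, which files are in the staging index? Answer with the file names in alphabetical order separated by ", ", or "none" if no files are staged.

Answer: c.txt

Derivation:
After op 1 (modify b.txt): modified={b.txt} staged={none}
After op 2 (modify a.txt): modified={a.txt, b.txt} staged={none}
After op 3 (modify c.txt): modified={a.txt, b.txt, c.txt} staged={none}
After op 4 (git add a.txt): modified={b.txt, c.txt} staged={a.txt}
After op 5 (modify a.txt): modified={a.txt, b.txt, c.txt} staged={a.txt}
After op 6 (git reset a.txt): modified={a.txt, b.txt, c.txt} staged={none}
After op 7 (git add b.txt): modified={a.txt, c.txt} staged={b.txt}
After op 8 (git add c.txt): modified={a.txt} staged={b.txt, c.txt}
After op 9 (git reset b.txt): modified={a.txt, b.txt} staged={c.txt}
After op 10 (modify c.txt): modified={a.txt, b.txt, c.txt} staged={c.txt}
After op 11 (git commit): modified={a.txt, b.txt, c.txt} staged={none}
After op 12 (git add a.txt): modified={b.txt, c.txt} staged={a.txt}
After op 13 (git reset a.txt): modified={a.txt, b.txt, c.txt} staged={none}
After op 14 (git add a.txt): modified={b.txt, c.txt} staged={a.txt}
After op 15 (modify a.txt): modified={a.txt, b.txt, c.txt} staged={a.txt}
After op 16 (git add c.txt): modified={a.txt, b.txt} staged={a.txt, c.txt}
After op 17 (git add c.txt): modified={a.txt, b.txt} staged={a.txt, c.txt}
After op 18 (modify c.txt): modified={a.txt, b.txt, c.txt} staged={a.txt, c.txt}
After op 19 (git reset c.txt): modified={a.txt, b.txt, c.txt} staged={a.txt}
After op 20 (git reset a.txt): modified={a.txt, b.txt, c.txt} staged={none}
After op 21 (git add c.txt): modified={a.txt, b.txt} staged={c.txt}
After op 22 (modify c.txt): modified={a.txt, b.txt, c.txt} staged={c.txt}
After op 23 (git add a.txt): modified={b.txt, c.txt} staged={a.txt, c.txt}
After op 24 (git add b.txt): modified={c.txt} staged={a.txt, b.txt, c.txt}
After op 25 (git add c.txt): modified={none} staged={a.txt, b.txt, c.txt}
After op 26 (git reset b.txt): modified={b.txt} staged={a.txt, c.txt}
After op 27 (modify b.txt): modified={b.txt} staged={a.txt, c.txt}
After op 28 (git reset a.txt): modified={a.txt, b.txt} staged={c.txt}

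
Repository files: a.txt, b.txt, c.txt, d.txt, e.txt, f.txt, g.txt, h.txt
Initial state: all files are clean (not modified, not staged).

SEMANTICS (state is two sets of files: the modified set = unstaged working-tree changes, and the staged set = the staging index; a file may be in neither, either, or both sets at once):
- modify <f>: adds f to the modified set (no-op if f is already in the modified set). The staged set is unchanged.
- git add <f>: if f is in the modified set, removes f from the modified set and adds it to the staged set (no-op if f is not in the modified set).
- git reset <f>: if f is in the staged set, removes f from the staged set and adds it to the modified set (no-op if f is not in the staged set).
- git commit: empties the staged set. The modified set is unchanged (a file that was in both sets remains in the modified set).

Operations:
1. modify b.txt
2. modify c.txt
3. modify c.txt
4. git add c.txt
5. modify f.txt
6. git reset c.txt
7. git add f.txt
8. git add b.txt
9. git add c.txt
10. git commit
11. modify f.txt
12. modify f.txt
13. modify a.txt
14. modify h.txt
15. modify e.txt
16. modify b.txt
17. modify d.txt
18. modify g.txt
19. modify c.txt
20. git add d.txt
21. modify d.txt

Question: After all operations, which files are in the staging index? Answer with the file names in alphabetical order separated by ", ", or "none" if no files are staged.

After op 1 (modify b.txt): modified={b.txt} staged={none}
After op 2 (modify c.txt): modified={b.txt, c.txt} staged={none}
After op 3 (modify c.txt): modified={b.txt, c.txt} staged={none}
After op 4 (git add c.txt): modified={b.txt} staged={c.txt}
After op 5 (modify f.txt): modified={b.txt, f.txt} staged={c.txt}
After op 6 (git reset c.txt): modified={b.txt, c.txt, f.txt} staged={none}
After op 7 (git add f.txt): modified={b.txt, c.txt} staged={f.txt}
After op 8 (git add b.txt): modified={c.txt} staged={b.txt, f.txt}
After op 9 (git add c.txt): modified={none} staged={b.txt, c.txt, f.txt}
After op 10 (git commit): modified={none} staged={none}
After op 11 (modify f.txt): modified={f.txt} staged={none}
After op 12 (modify f.txt): modified={f.txt} staged={none}
After op 13 (modify a.txt): modified={a.txt, f.txt} staged={none}
After op 14 (modify h.txt): modified={a.txt, f.txt, h.txt} staged={none}
After op 15 (modify e.txt): modified={a.txt, e.txt, f.txt, h.txt} staged={none}
After op 16 (modify b.txt): modified={a.txt, b.txt, e.txt, f.txt, h.txt} staged={none}
After op 17 (modify d.txt): modified={a.txt, b.txt, d.txt, e.txt, f.txt, h.txt} staged={none}
After op 18 (modify g.txt): modified={a.txt, b.txt, d.txt, e.txt, f.txt, g.txt, h.txt} staged={none}
After op 19 (modify c.txt): modified={a.txt, b.txt, c.txt, d.txt, e.txt, f.txt, g.txt, h.txt} staged={none}
After op 20 (git add d.txt): modified={a.txt, b.txt, c.txt, e.txt, f.txt, g.txt, h.txt} staged={d.txt}
After op 21 (modify d.txt): modified={a.txt, b.txt, c.txt, d.txt, e.txt, f.txt, g.txt, h.txt} staged={d.txt}

Answer: d.txt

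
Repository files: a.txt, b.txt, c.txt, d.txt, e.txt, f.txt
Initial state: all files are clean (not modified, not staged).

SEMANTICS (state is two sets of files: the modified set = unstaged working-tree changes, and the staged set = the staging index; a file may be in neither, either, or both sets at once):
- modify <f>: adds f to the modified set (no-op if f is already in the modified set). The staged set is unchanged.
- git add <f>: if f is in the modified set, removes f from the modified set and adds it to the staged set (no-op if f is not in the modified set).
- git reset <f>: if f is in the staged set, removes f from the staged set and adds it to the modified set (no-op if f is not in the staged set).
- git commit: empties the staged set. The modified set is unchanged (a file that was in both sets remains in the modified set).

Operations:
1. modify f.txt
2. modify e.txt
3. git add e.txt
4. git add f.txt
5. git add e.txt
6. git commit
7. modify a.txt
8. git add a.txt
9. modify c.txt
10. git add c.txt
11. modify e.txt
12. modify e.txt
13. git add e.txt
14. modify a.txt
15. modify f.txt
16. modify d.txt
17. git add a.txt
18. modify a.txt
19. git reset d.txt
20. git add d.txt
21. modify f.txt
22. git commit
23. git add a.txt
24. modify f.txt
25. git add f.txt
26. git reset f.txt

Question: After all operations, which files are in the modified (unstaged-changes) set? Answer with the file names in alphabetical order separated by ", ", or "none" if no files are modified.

Answer: f.txt

Derivation:
After op 1 (modify f.txt): modified={f.txt} staged={none}
After op 2 (modify e.txt): modified={e.txt, f.txt} staged={none}
After op 3 (git add e.txt): modified={f.txt} staged={e.txt}
After op 4 (git add f.txt): modified={none} staged={e.txt, f.txt}
After op 5 (git add e.txt): modified={none} staged={e.txt, f.txt}
After op 6 (git commit): modified={none} staged={none}
After op 7 (modify a.txt): modified={a.txt} staged={none}
After op 8 (git add a.txt): modified={none} staged={a.txt}
After op 9 (modify c.txt): modified={c.txt} staged={a.txt}
After op 10 (git add c.txt): modified={none} staged={a.txt, c.txt}
After op 11 (modify e.txt): modified={e.txt} staged={a.txt, c.txt}
After op 12 (modify e.txt): modified={e.txt} staged={a.txt, c.txt}
After op 13 (git add e.txt): modified={none} staged={a.txt, c.txt, e.txt}
After op 14 (modify a.txt): modified={a.txt} staged={a.txt, c.txt, e.txt}
After op 15 (modify f.txt): modified={a.txt, f.txt} staged={a.txt, c.txt, e.txt}
After op 16 (modify d.txt): modified={a.txt, d.txt, f.txt} staged={a.txt, c.txt, e.txt}
After op 17 (git add a.txt): modified={d.txt, f.txt} staged={a.txt, c.txt, e.txt}
After op 18 (modify a.txt): modified={a.txt, d.txt, f.txt} staged={a.txt, c.txt, e.txt}
After op 19 (git reset d.txt): modified={a.txt, d.txt, f.txt} staged={a.txt, c.txt, e.txt}
After op 20 (git add d.txt): modified={a.txt, f.txt} staged={a.txt, c.txt, d.txt, e.txt}
After op 21 (modify f.txt): modified={a.txt, f.txt} staged={a.txt, c.txt, d.txt, e.txt}
After op 22 (git commit): modified={a.txt, f.txt} staged={none}
After op 23 (git add a.txt): modified={f.txt} staged={a.txt}
After op 24 (modify f.txt): modified={f.txt} staged={a.txt}
After op 25 (git add f.txt): modified={none} staged={a.txt, f.txt}
After op 26 (git reset f.txt): modified={f.txt} staged={a.txt}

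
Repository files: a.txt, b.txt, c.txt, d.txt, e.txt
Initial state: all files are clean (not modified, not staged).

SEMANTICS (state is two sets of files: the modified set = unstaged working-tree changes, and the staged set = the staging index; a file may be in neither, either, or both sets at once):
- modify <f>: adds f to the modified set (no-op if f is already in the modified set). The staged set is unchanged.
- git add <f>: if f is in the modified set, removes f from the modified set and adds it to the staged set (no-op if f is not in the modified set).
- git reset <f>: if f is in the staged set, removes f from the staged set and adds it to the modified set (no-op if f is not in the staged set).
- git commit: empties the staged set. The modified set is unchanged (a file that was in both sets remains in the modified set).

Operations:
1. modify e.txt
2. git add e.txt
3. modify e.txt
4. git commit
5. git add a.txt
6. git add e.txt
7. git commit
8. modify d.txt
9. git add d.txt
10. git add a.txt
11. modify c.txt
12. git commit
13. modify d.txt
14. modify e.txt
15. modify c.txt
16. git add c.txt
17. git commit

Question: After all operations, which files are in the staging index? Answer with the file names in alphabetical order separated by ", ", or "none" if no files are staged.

After op 1 (modify e.txt): modified={e.txt} staged={none}
After op 2 (git add e.txt): modified={none} staged={e.txt}
After op 3 (modify e.txt): modified={e.txt} staged={e.txt}
After op 4 (git commit): modified={e.txt} staged={none}
After op 5 (git add a.txt): modified={e.txt} staged={none}
After op 6 (git add e.txt): modified={none} staged={e.txt}
After op 7 (git commit): modified={none} staged={none}
After op 8 (modify d.txt): modified={d.txt} staged={none}
After op 9 (git add d.txt): modified={none} staged={d.txt}
After op 10 (git add a.txt): modified={none} staged={d.txt}
After op 11 (modify c.txt): modified={c.txt} staged={d.txt}
After op 12 (git commit): modified={c.txt} staged={none}
After op 13 (modify d.txt): modified={c.txt, d.txt} staged={none}
After op 14 (modify e.txt): modified={c.txt, d.txt, e.txt} staged={none}
After op 15 (modify c.txt): modified={c.txt, d.txt, e.txt} staged={none}
After op 16 (git add c.txt): modified={d.txt, e.txt} staged={c.txt}
After op 17 (git commit): modified={d.txt, e.txt} staged={none}

Answer: none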